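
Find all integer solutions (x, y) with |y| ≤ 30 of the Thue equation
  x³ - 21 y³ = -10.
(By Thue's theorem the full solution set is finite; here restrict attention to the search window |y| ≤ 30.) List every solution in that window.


The equation is x³ - 21y³ = -10. For fixed y, x³ = 21·y³ − 10, so a solution requires the RHS to be a perfect cube.
Strategy: iterate y from -30 to 30, compute RHS = 21·y³ − 10, and check whether it is a (positive or negative) perfect cube.
Check small values of y:
  y = 0: RHS = -10 is not a perfect cube.
  y = 1: RHS = 11 is not a perfect cube.
  y = -1: RHS = -31 is not a perfect cube.
  y = 2: RHS = 158 is not a perfect cube.
  y = -2: RHS = -178 is not a perfect cube.
  y = 3: RHS = 557 is not a perfect cube.
  y = -3: RHS = -577 is not a perfect cube.
Continuing the search up to |y| = 30 finds no solutions either.
No (x, y) in the scanned range satisfies the equation.

No integer solutions with |y| ≤ 30.


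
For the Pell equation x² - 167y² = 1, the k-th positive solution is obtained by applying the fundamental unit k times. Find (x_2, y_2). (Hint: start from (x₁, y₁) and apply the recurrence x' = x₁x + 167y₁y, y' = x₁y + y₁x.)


Step 1: Find the fundamental solution (x₁, y₁) of x² - 167y² = 1.
  Expand √167 as a continued fraction. a₀ = ⌊√167⌋ = 12; iterate m_{k+1} = d_k·a_k − m_k, d_{k+1} = (167 − m_{k+1}²)/d_k, a_{k+1} = ⌊(a₀ + m_{k+1})/d_{k+1}⌋ (starting m₀ = 0, d₀ = 1), with convergents p_k = a_k·p_{k-1} + p_{k-2}, q_k = a_k·q_{k-1} + q_{k-2} (p₋₁ = 1, q₋₁ = 0):
  k = 0: a₀ = 12; p₀/q₀ = 12/1; p₀² − 167·q₀² = 144 − 167 = -23.
  k = 1: m = 12, d = 23, a = ⌊(12 + 12)/23⌋ = 1; p/q = (1·12 + 1)/(1·1 + 0) = 13/1; p² − 167·q² = 169 − 167 = 2.
  k = 2: m = 11, d = 2, a = ⌊(12 + 11)/2⌋ = 11; p/q = (11·13 + 12)/(11·1 + 1) = 155/12; p² − 167·q² = 24025 − 24048 = -23.
  k = 3: m = 11, d = 23, a = ⌊(12 + 11)/23⌋ = 1; p/q = (1·155 + 13)/(1·12 + 1) = 168/13; p² − 167·q² = 28224 − 28223 = 1.
  The first convergent with p² − 167·q² = 1 gives the fundamental solution (x₁, y₁) = (168, 13).
Step 2: Apply the recurrence (x_{n+1}, y_{n+1}) = (x₁x_n + 167y₁y_n, x₁y_n + y₁x_n) repeatedly.
  From (x_1, y_1) = (168, 13): x_2 = 168·168 + 167·13·13 = 56447; y_2 = 168·13 + 13·168 = 4368.
Step 3: Verify x_2² - 167·y_2² = 3186263809 - 3186263808 = 1 (should be 1). ✓

(x_1, y_1) = (168, 13); (x_2, y_2) = (56447, 4368).


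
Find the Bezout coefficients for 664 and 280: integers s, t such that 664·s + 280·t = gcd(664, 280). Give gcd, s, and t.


Euclidean algorithm on (664, 280) — divide until remainder is 0:
  664 = 2 · 280 + 104
  280 = 2 · 104 + 72
  104 = 1 · 72 + 32
  72 = 2 · 32 + 8
  32 = 4 · 8 + 0
gcd(664, 280) = 8.
Track Bezout coefficients alongside the remainders: start with r₀ = 664 = a·1 + b·0 (s = 1, t = 0) and r₁ = 280 = a·0 + b·1 (s = 0, t = 1); each new remainder r_{k+1} = r_{k-1} − q_k·r_k inherits s_{k+1} = s_{k-1} − q_k·s_k, t_{k+1} = t_{k-1} − q_k·t_k, so r_k = a·s_k + b·t_k at every step:
  q = 2: r = 104, s = 1 − 2·0 = 1, t = 0 − 2·1 = -2  (check: 664·1 + 280·(-2) = 104)
  q = 2: r = 72, s = 0 − 2·1 = -2, t = 1 − 2·(-2) = 5  (check: 664·(-2) + 280·5 = 72)
  q = 1: r = 32, s = 1 − 1·(-2) = 3, t = -2 − 1·5 = -7  (check: 664·3 + 280·(-7) = 32)
  q = 2: r = 8, s = -2 − 2·3 = -8, t = 5 − 2·(-7) = 19  (check: 664·(-8) + 280·19 = 8)
The row with r = 8 (the gcd) gives the Bezout coefficients s = -8, t = 19.
Result: 664 · (-8) + 280 · (19) = 8.

gcd(664, 280) = 8; s = -8, t = 19 (check: 664·(-8) + 280·19 = 8).


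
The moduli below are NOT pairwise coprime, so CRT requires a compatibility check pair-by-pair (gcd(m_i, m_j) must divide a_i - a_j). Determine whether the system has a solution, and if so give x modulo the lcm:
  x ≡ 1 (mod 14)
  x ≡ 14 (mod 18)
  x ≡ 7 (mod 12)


Moduli 14, 18, 12 are not pairwise coprime, so CRT works modulo lcm(m_i) when all pairwise compatibility conditions hold.
Pairwise compatibility: gcd(m_i, m_j) must divide a_i - a_j for every pair.
Merge one congruence at a time:
  Start: x ≡ 1 (mod 14).
  Combine with x ≡ 14 (mod 18): gcd(14, 18) = 2, and 14 - 1 = 13 is NOT divisible by 2.
    ⇒ system is inconsistent (no integer solution).

No solution (the system is inconsistent).


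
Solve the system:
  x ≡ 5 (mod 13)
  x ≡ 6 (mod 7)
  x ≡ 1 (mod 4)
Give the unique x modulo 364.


Moduli 13, 7, 4 are pairwise coprime; by CRT there is a unique solution modulo M = 13 · 7 · 4 = 364.
Solve pairwise, accumulating the modulus:
  Start with x ≡ 5 (mod 13).
  Combine with x ≡ 6 (mod 7): since gcd(13, 7) = 1, we get a unique residue mod 91.
    Write x = 5 + 13·t and substitute into x ≡ 6 (mod 7): 13·t ≡ 6 − 5 = 1 (mod 7).
    Reduce coefficients mod 7: 6·t ≡ 1 (mod 7).
    The inverse of 6 mod 7 is 6 (since 6·6 = 36 = 5·7 + 1), so t ≡ 6·1 = 6 ≡ 6 (mod 7).
    Then x = 5 + 13·6 = 83, valid modulo lcm(13, 7) = 91: x ≡ 83 (mod 91).
  Combine with x ≡ 1 (mod 4): since gcd(91, 4) = 1, we get a unique residue mod 364.
    Write x = 83 + 91·t and substitute into x ≡ 1 (mod 4): 91·t ≡ 1 − 83 = -82 (mod 4).
    Reduce coefficients mod 4: 3·t ≡ 2 (mod 4).
    The inverse of 3 mod 4 is 3 (since 3·3 = 9 = 2·4 + 1), so t ≡ 3·2 = 6 ≡ 2 (mod 4).
    Then x = 83 + 91·2 = 265, valid modulo lcm(91, 4) = 364: x ≡ 265 (mod 364).
Verify: 265 mod 13 = 5 ✓, 265 mod 7 = 6 ✓, 265 mod 4 = 1 ✓.

x ≡ 265 (mod 364).


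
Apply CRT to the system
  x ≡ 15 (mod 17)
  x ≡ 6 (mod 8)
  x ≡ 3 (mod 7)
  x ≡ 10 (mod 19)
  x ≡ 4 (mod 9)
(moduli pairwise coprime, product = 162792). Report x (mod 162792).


Product of moduli M = 17 · 8 · 7 · 19 · 9 = 162792.
Merge one congruence at a time:
  Start: x ≡ 15 (mod 17).
  Combine with x ≡ 6 (mod 8); new modulus lcm = 136.
    Write x = 15 + 17·t and substitute into x ≡ 6 (mod 8): 17·t ≡ 6 − 15 = -9 (mod 8).
    Reduce coefficients mod 8: 1·t ≡ 7 (mod 8).
    So t ≡ 7 (mod 8).
    Then x = 15 + 17·7 = 134, valid modulo lcm(17, 8) = 136: x ≡ 134 (mod 136).
  Combine with x ≡ 3 (mod 7); new modulus lcm = 952.
    Write x = 134 + 136·t and substitute into x ≡ 3 (mod 7): 136·t ≡ 3 − 134 = -131 (mod 7).
    Reduce coefficients mod 7: 3·t ≡ 2 (mod 7).
    The inverse of 3 mod 7 is 5 (since 3·5 = 15 = 2·7 + 1), so t ≡ 5·2 = 10 ≡ 3 (mod 7).
    Then x = 134 + 136·3 = 542, valid modulo lcm(136, 7) = 952: x ≡ 542 (mod 952).
  Combine with x ≡ 10 (mod 19); new modulus lcm = 18088.
    Write x = 542 + 952·t and substitute into x ≡ 10 (mod 19): 952·t ≡ 10 − 542 = -532 (mod 19).
    Reduce coefficients mod 19: 2·t ≡ 0 (mod 19).
    The inverse of 2 mod 19 is 10 (since 2·10 = 20 = 1·19 + 1), so t ≡ 10·0 = 0 ≡ 0 (mod 19).
    Then x = 542 + 952·0 = 542, valid modulo lcm(952, 19) = 18088: x ≡ 542 (mod 18088).
  Combine with x ≡ 4 (mod 9); new modulus lcm = 162792.
    Write x = 542 + 18088·t and substitute into x ≡ 4 (mod 9): 18088·t ≡ 4 − 542 = -538 (mod 9).
    Reduce coefficients mod 9: 7·t ≡ 2 (mod 9).
    The inverse of 7 mod 9 is 4 (since 7·4 = 28 = 3·9 + 1), so t ≡ 4·2 = 8 ≡ 8 (mod 9).
    Then x = 542 + 18088·8 = 145246, valid modulo lcm(18088, 9) = 162792: x ≡ 145246 (mod 162792).
Verify against each original: 145246 mod 17 = 15, 145246 mod 8 = 6, 145246 mod 7 = 3, 145246 mod 19 = 10, 145246 mod 9 = 4.

x ≡ 145246 (mod 162792).


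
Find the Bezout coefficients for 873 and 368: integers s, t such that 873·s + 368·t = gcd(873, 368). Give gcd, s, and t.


Euclidean algorithm on (873, 368) — divide until remainder is 0:
  873 = 2 · 368 + 137
  368 = 2 · 137 + 94
  137 = 1 · 94 + 43
  94 = 2 · 43 + 8
  43 = 5 · 8 + 3
  8 = 2 · 3 + 2
  3 = 1 · 2 + 1
  2 = 2 · 1 + 0
gcd(873, 368) = 1.
Track Bezout coefficients alongside the remainders: start with r₀ = 873 = a·1 + b·0 (s = 1, t = 0) and r₁ = 368 = a·0 + b·1 (s = 0, t = 1); each new remainder r_{k+1} = r_{k-1} − q_k·r_k inherits s_{k+1} = s_{k-1} − q_k·s_k, t_{k+1} = t_{k-1} − q_k·t_k, so r_k = a·s_k + b·t_k at every step:
  q = 2: r = 137, s = 1 − 2·0 = 1, t = 0 − 2·1 = -2  (check: 873·1 + 368·(-2) = 137)
  q = 2: r = 94, s = 0 − 2·1 = -2, t = 1 − 2·(-2) = 5  (check: 873·(-2) + 368·5 = 94)
  q = 1: r = 43, s = 1 − 1·(-2) = 3, t = -2 − 1·5 = -7  (check: 873·3 + 368·(-7) = 43)
  q = 2: r = 8, s = -2 − 2·3 = -8, t = 5 − 2·(-7) = 19  (check: 873·(-8) + 368·19 = 8)
  q = 5: r = 3, s = 3 − 5·(-8) = 43, t = -7 − 5·19 = -102  (check: 873·43 + 368·(-102) = 3)
  q = 2: r = 2, s = -8 − 2·43 = -94, t = 19 − 2·(-102) = 223  (check: 873·(-94) + 368·223 = 2)
  q = 1: r = 1, s = 43 − 1·(-94) = 137, t = -102 − 1·223 = -325  (check: 873·137 + 368·(-325) = 1)
The row with r = 1 (the gcd) gives the Bezout coefficients s = 137, t = -325.
Result: 873 · (137) + 368 · (-325) = 1.

gcd(873, 368) = 1; s = 137, t = -325 (check: 873·137 + 368·(-325) = 1).


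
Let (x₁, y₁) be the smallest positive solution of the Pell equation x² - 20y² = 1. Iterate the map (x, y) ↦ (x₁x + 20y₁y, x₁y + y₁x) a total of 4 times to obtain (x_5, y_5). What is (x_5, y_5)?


Step 1: Find the fundamental solution (x₁, y₁) of x² - 20y² = 1.
  Expand √20 as a continued fraction. a₀ = ⌊√20⌋ = 4; iterate m_{k+1} = d_k·a_k − m_k, d_{k+1} = (20 − m_{k+1}²)/d_k, a_{k+1} = ⌊(a₀ + m_{k+1})/d_{k+1}⌋ (starting m₀ = 0, d₀ = 1), with convergents p_k = a_k·p_{k-1} + p_{k-2}, q_k = a_k·q_{k-1} + q_{k-2} (p₋₁ = 1, q₋₁ = 0):
  k = 0: a₀ = 4; p₀/q₀ = 4/1; p₀² − 20·q₀² = 16 − 20 = -4.
  k = 1: m = 4, d = 4, a = ⌊(4 + 4)/4⌋ = 2; p/q = (2·4 + 1)/(2·1 + 0) = 9/2; p² − 20·q² = 81 − 80 = 1.
  The first convergent with p² − 20·q² = 1 gives the fundamental solution (x₁, y₁) = (9, 2).
Step 2: Apply the recurrence (x_{n+1}, y_{n+1}) = (x₁x_n + 20y₁y_n, x₁y_n + y₁x_n) repeatedly.
  From (x_1, y_1) = (9, 2): x_2 = 9·9 + 20·2·2 = 161; y_2 = 9·2 + 2·9 = 36.
  From (x_2, y_2) = (161, 36): x_3 = 9·161 + 20·2·36 = 2889; y_3 = 9·36 + 2·161 = 646.
  From (x_3, y_3) = (2889, 646): x_4 = 9·2889 + 20·2·646 = 51841; y_4 = 9·646 + 2·2889 = 11592.
  From (x_4, y_4) = (51841, 11592): x_5 = 9·51841 + 20·2·11592 = 930249; y_5 = 9·11592 + 2·51841 = 208010.
Step 3: Verify x_5² - 20·y_5² = 865363202001 - 865363202000 = 1 (should be 1). ✓

(x_1, y_1) = (9, 2); (x_5, y_5) = (930249, 208010).


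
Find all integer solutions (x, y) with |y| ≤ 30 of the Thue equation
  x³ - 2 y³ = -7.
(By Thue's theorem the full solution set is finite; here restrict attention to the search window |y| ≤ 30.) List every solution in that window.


The equation is x³ - 2y³ = -7. For fixed y, x³ = 2·y³ − 7, so a solution requires the RHS to be a perfect cube.
Strategy: iterate y from -30 to 30, compute RHS = 2·y³ − 7, and check whether it is a (positive or negative) perfect cube.
Check small values of y:
  y = 0: RHS = -7 is not a perfect cube.
  y = 1: RHS = -5 is not a perfect cube.
  y = -1: RHS = -9 is not a perfect cube.
  y = 2: RHS = 9 is not a perfect cube.
  y = -2: RHS = -23 is not a perfect cube.
  y = 3: RHS = 47 is not a perfect cube.
  y = -3: RHS = -61 is not a perfect cube.
Continuing the search up to |y| = 30 finds no solutions either.
No (x, y) in the scanned range satisfies the equation.

No integer solutions with |y| ≤ 30.


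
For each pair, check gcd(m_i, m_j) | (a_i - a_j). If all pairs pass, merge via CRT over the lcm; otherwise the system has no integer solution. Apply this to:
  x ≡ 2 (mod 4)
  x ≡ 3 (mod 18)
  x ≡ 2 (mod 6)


Moduli 4, 18, 6 are not pairwise coprime, so CRT works modulo lcm(m_i) when all pairwise compatibility conditions hold.
Pairwise compatibility: gcd(m_i, m_j) must divide a_i - a_j for every pair.
Merge one congruence at a time:
  Start: x ≡ 2 (mod 4).
  Combine with x ≡ 3 (mod 18): gcd(4, 18) = 2, and 3 - 2 = 1 is NOT divisible by 2.
    ⇒ system is inconsistent (no integer solution).

No solution (the system is inconsistent).


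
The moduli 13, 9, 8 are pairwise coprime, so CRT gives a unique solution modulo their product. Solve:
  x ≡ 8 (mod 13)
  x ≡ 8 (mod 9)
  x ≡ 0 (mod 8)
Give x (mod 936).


Moduli 13, 9, 8 are pairwise coprime; by CRT there is a unique solution modulo M = 13 · 9 · 8 = 936.
Solve pairwise, accumulating the modulus:
  Start with x ≡ 8 (mod 13).
  Combine with x ≡ 8 (mod 9): since gcd(13, 9) = 1, we get a unique residue mod 117.
    Write x = 8 + 13·t and substitute into x ≡ 8 (mod 9): 13·t ≡ 8 − 8 = 0 (mod 9).
    Reduce coefficients mod 9: 4·t ≡ 0 (mod 9).
    The inverse of 4 mod 9 is 7 (since 4·7 = 28 = 3·9 + 1), so t ≡ 7·0 = 0 ≡ 0 (mod 9).
    Then x = 8 + 13·0 = 8, valid modulo lcm(13, 9) = 117: x ≡ 8 (mod 117).
  Combine with x ≡ 0 (mod 8): since gcd(117, 8) = 1, we get a unique residue mod 936.
    Write x = 8 + 117·t and substitute into x ≡ 0 (mod 8): 117·t ≡ 0 − 8 = -8 (mod 8).
    Reduce coefficients mod 8: 5·t ≡ 0 (mod 8).
    The inverse of 5 mod 8 is 5 (since 5·5 = 25 = 3·8 + 1), so t ≡ 5·0 = 0 ≡ 0 (mod 8).
    Then x = 8 + 117·0 = 8, valid modulo lcm(117, 8) = 936: x ≡ 8 (mod 936).
Verify: 8 mod 13 = 8 ✓, 8 mod 9 = 8 ✓, 8 mod 8 = 0 ✓.

x ≡ 8 (mod 936).


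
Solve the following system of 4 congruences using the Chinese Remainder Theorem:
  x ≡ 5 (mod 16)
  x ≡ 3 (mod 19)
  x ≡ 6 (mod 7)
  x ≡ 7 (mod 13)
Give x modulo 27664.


Product of moduli M = 16 · 19 · 7 · 13 = 27664.
Merge one congruence at a time:
  Start: x ≡ 5 (mod 16).
  Combine with x ≡ 3 (mod 19); new modulus lcm = 304.
    Write x = 5 + 16·t and substitute into x ≡ 3 (mod 19): 16·t ≡ 3 − 5 = -2 (mod 19).
    Reduce coefficients mod 19: 16·t ≡ 17 (mod 19).
    The inverse of 16 mod 19 is 6 (since 16·6 = 96 = 5·19 + 1), so t ≡ 6·17 = 102 ≡ 7 (mod 19).
    Then x = 5 + 16·7 = 117, valid modulo lcm(16, 19) = 304: x ≡ 117 (mod 304).
  Combine with x ≡ 6 (mod 7); new modulus lcm = 2128.
    Write x = 117 + 304·t and substitute into x ≡ 6 (mod 7): 304·t ≡ 6 − 117 = -111 (mod 7).
    Reduce coefficients mod 7: 3·t ≡ 1 (mod 7).
    The inverse of 3 mod 7 is 5 (since 3·5 = 15 = 2·7 + 1), so t ≡ 5·1 = 5 ≡ 5 (mod 7).
    Then x = 117 + 304·5 = 1637, valid modulo lcm(304, 7) = 2128: x ≡ 1637 (mod 2128).
  Combine with x ≡ 7 (mod 13); new modulus lcm = 27664.
    Write x = 1637 + 2128·t and substitute into x ≡ 7 (mod 13): 2128·t ≡ 7 − 1637 = -1630 (mod 13).
    Reduce coefficients mod 13: 9·t ≡ 8 (mod 13).
    The inverse of 9 mod 13 is 3 (since 9·3 = 27 = 2·13 + 1), so t ≡ 3·8 = 24 ≡ 11 (mod 13).
    Then x = 1637 + 2128·11 = 25045, valid modulo lcm(2128, 13) = 27664: x ≡ 25045 (mod 27664).
Verify against each original: 25045 mod 16 = 5, 25045 mod 19 = 3, 25045 mod 7 = 6, 25045 mod 13 = 7.

x ≡ 25045 (mod 27664).


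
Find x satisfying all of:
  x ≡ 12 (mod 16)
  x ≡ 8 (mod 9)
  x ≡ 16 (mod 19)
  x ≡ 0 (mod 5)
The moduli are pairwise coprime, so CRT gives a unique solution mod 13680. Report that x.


Product of moduli M = 16 · 9 · 19 · 5 = 13680.
Merge one congruence at a time:
  Start: x ≡ 12 (mod 16).
  Combine with x ≡ 8 (mod 9); new modulus lcm = 144.
    Write x = 12 + 16·t and substitute into x ≡ 8 (mod 9): 16·t ≡ 8 − 12 = -4 (mod 9).
    Reduce coefficients mod 9: 7·t ≡ 5 (mod 9).
    The inverse of 7 mod 9 is 4 (since 7·4 = 28 = 3·9 + 1), so t ≡ 4·5 = 20 ≡ 2 (mod 9).
    Then x = 12 + 16·2 = 44, valid modulo lcm(16, 9) = 144: x ≡ 44 (mod 144).
  Combine with x ≡ 16 (mod 19); new modulus lcm = 2736.
    Write x = 44 + 144·t and substitute into x ≡ 16 (mod 19): 144·t ≡ 16 − 44 = -28 (mod 19).
    Reduce coefficients mod 19: 11·t ≡ 10 (mod 19).
    The inverse of 11 mod 19 is 7 (since 11·7 = 77 = 4·19 + 1), so t ≡ 7·10 = 70 ≡ 13 (mod 19).
    Then x = 44 + 144·13 = 1916, valid modulo lcm(144, 19) = 2736: x ≡ 1916 (mod 2736).
  Combine with x ≡ 0 (mod 5); new modulus lcm = 13680.
    Write x = 1916 + 2736·t and substitute into x ≡ 0 (mod 5): 2736·t ≡ 0 − 1916 = -1916 (mod 5).
    Reduce coefficients mod 5: 1·t ≡ 4 (mod 5).
    So t ≡ 4 (mod 5).
    Then x = 1916 + 2736·4 = 12860, valid modulo lcm(2736, 5) = 13680: x ≡ 12860 (mod 13680).
Verify against each original: 12860 mod 16 = 12, 12860 mod 9 = 8, 12860 mod 19 = 16, 12860 mod 5 = 0.

x ≡ 12860 (mod 13680).


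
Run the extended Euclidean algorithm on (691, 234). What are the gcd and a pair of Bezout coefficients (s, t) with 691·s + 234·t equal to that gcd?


Euclidean algorithm on (691, 234) — divide until remainder is 0:
  691 = 2 · 234 + 223
  234 = 1 · 223 + 11
  223 = 20 · 11 + 3
  11 = 3 · 3 + 2
  3 = 1 · 2 + 1
  2 = 2 · 1 + 0
gcd(691, 234) = 1.
Track Bezout coefficients alongside the remainders: start with r₀ = 691 = a·1 + b·0 (s = 1, t = 0) and r₁ = 234 = a·0 + b·1 (s = 0, t = 1); each new remainder r_{k+1} = r_{k-1} − q_k·r_k inherits s_{k+1} = s_{k-1} − q_k·s_k, t_{k+1} = t_{k-1} − q_k·t_k, so r_k = a·s_k + b·t_k at every step:
  q = 2: r = 223, s = 1 − 2·0 = 1, t = 0 − 2·1 = -2  (check: 691·1 + 234·(-2) = 223)
  q = 1: r = 11, s = 0 − 1·1 = -1, t = 1 − 1·(-2) = 3  (check: 691·(-1) + 234·3 = 11)
  q = 20: r = 3, s = 1 − 20·(-1) = 21, t = -2 − 20·3 = -62  (check: 691·21 + 234·(-62) = 3)
  q = 3: r = 2, s = -1 − 3·21 = -64, t = 3 − 3·(-62) = 189  (check: 691·(-64) + 234·189 = 2)
  q = 1: r = 1, s = 21 − 1·(-64) = 85, t = -62 − 1·189 = -251  (check: 691·85 + 234·(-251) = 1)
The row with r = 1 (the gcd) gives the Bezout coefficients s = 85, t = -251.
Result: 691 · (85) + 234 · (-251) = 1.

gcd(691, 234) = 1; s = 85, t = -251 (check: 691·85 + 234·(-251) = 1).


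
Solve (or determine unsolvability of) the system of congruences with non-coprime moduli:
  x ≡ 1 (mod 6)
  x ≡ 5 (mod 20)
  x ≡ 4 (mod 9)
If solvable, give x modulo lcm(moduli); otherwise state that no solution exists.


Moduli 6, 20, 9 are not pairwise coprime, so CRT works modulo lcm(m_i) when all pairwise compatibility conditions hold.
Pairwise compatibility: gcd(m_i, m_j) must divide a_i - a_j for every pair.
Merge one congruence at a time:
  Start: x ≡ 1 (mod 6).
  Combine with x ≡ 5 (mod 20): gcd(6, 20) = 2; 5 - 1 = 4, which IS divisible by 2, so compatible.
    Write x = 1 + 6·t and substitute into x ≡ 5 (mod 20): 6·t ≡ 5 − 1 = 4 (mod 20).
    Divide the congruence (and modulus) by g = 2: 3·t ≡ 2 (mod 10).
    The inverse of 3 mod 10 is 7 (since 3·7 = 21 = 2·10 + 1), so t ≡ 7·2 = 14 ≡ 4 (mod 10).
    Then x = 1 + 6·4 = 25, valid modulo lcm(6, 20) = 60: x ≡ 25 (mod 60).
  Combine with x ≡ 4 (mod 9): gcd(60, 9) = 3; 4 - 25 = -21, which IS divisible by 3, so compatible.
    Write x = 25 + 60·t and substitute into x ≡ 4 (mod 9): 60·t ≡ 4 − 25 = -21 (mod 9).
    Divide the congruence (and modulus) by g = 3: 20·t ≡ -7 (mod 3).
    Reduce coefficients mod 3: 2·t ≡ 2 (mod 3).
    The inverse of 2 mod 3 is 2 (since 2·2 = 4 = 1·3 + 1), so t ≡ 2·2 = 4 ≡ 1 (mod 3).
    Then x = 25 + 60·1 = 85, valid modulo lcm(60, 9) = 180: x ≡ 85 (mod 180).
Verify: 85 mod 6 = 1, 85 mod 20 = 5, 85 mod 9 = 4.

x ≡ 85 (mod 180).


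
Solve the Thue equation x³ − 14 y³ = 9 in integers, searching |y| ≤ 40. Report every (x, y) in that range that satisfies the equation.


The equation is x³ - 14y³ = 9. For fixed y, x³ = 14·y³ + 9, so a solution requires the RHS to be a perfect cube.
Strategy: iterate y from -40 to 40, compute RHS = 14·y³ + 9, and check whether it is a (positive or negative) perfect cube.
Check small values of y:
  y = 0: RHS = 9 is not a perfect cube.
  y = 1: RHS = 23 is not a perfect cube.
  y = -1: RHS = -5 is not a perfect cube.
  y = 2: RHS = 121 is not a perfect cube.
  y = -2: RHS = -103 is not a perfect cube.
  y = 3: RHS = 387 is not a perfect cube.
  y = -3: RHS = -369 is not a perfect cube.
Continuing the search up to |y| = 40 finds no solutions either.
No (x, y) in the scanned range satisfies the equation.

No integer solutions with |y| ≤ 40.


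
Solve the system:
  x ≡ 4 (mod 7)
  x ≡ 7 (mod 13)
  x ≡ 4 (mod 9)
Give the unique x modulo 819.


Moduli 7, 13, 9 are pairwise coprime; by CRT there is a unique solution modulo M = 7 · 13 · 9 = 819.
Solve pairwise, accumulating the modulus:
  Start with x ≡ 4 (mod 7).
  Combine with x ≡ 7 (mod 13): since gcd(7, 13) = 1, we get a unique residue mod 91.
    Write x = 4 + 7·t and substitute into x ≡ 7 (mod 13): 7·t ≡ 7 − 4 = 3 (mod 13).
    The inverse of 7 mod 13 is 2 (since 7·2 = 14 = 1·13 + 1), so t ≡ 2·3 = 6 ≡ 6 (mod 13).
    Then x = 4 + 7·6 = 46, valid modulo lcm(7, 13) = 91: x ≡ 46 (mod 91).
  Combine with x ≡ 4 (mod 9): since gcd(91, 9) = 1, we get a unique residue mod 819.
    Write x = 46 + 91·t and substitute into x ≡ 4 (mod 9): 91·t ≡ 4 − 46 = -42 (mod 9).
    Reduce coefficients mod 9: 1·t ≡ 3 (mod 9).
    So t ≡ 3 (mod 9).
    Then x = 46 + 91·3 = 319, valid modulo lcm(91, 9) = 819: x ≡ 319 (mod 819).
Verify: 319 mod 7 = 4 ✓, 319 mod 13 = 7 ✓, 319 mod 9 = 4 ✓.

x ≡ 319 (mod 819).


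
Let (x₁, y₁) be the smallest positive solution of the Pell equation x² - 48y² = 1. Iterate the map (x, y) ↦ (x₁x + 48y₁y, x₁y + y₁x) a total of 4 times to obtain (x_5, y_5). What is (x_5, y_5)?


Step 1: Find the fundamental solution (x₁, y₁) of x² - 48y² = 1.
  Expand √48 as a continued fraction. a₀ = ⌊√48⌋ = 6; iterate m_{k+1} = d_k·a_k − m_k, d_{k+1} = (48 − m_{k+1}²)/d_k, a_{k+1} = ⌊(a₀ + m_{k+1})/d_{k+1}⌋ (starting m₀ = 0, d₀ = 1), with convergents p_k = a_k·p_{k-1} + p_{k-2}, q_k = a_k·q_{k-1} + q_{k-2} (p₋₁ = 1, q₋₁ = 0):
  k = 0: a₀ = 6; p₀/q₀ = 6/1; p₀² − 48·q₀² = 36 − 48 = -12.
  k = 1: m = 6, d = 12, a = ⌊(6 + 6)/12⌋ = 1; p/q = (1·6 + 1)/(1·1 + 0) = 7/1; p² − 48·q² = 49 − 48 = 1.
  The first convergent with p² − 48·q² = 1 gives the fundamental solution (x₁, y₁) = (7, 1).
Step 2: Apply the recurrence (x_{n+1}, y_{n+1}) = (x₁x_n + 48y₁y_n, x₁y_n + y₁x_n) repeatedly.
  From (x_1, y_1) = (7, 1): x_2 = 7·7 + 48·1·1 = 97; y_2 = 7·1 + 1·7 = 14.
  From (x_2, y_2) = (97, 14): x_3 = 7·97 + 48·1·14 = 1351; y_3 = 7·14 + 1·97 = 195.
  From (x_3, y_3) = (1351, 195): x_4 = 7·1351 + 48·1·195 = 18817; y_4 = 7·195 + 1·1351 = 2716.
  From (x_4, y_4) = (18817, 2716): x_5 = 7·18817 + 48·1·2716 = 262087; y_5 = 7·2716 + 1·18817 = 37829.
Step 3: Verify x_5² - 48·y_5² = 68689595569 - 68689595568 = 1 (should be 1). ✓

(x_1, y_1) = (7, 1); (x_5, y_5) = (262087, 37829).


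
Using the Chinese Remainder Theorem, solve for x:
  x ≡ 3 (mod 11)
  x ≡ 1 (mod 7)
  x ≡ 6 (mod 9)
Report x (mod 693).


Moduli 11, 7, 9 are pairwise coprime; by CRT there is a unique solution modulo M = 11 · 7 · 9 = 693.
Solve pairwise, accumulating the modulus:
  Start with x ≡ 3 (mod 11).
  Combine with x ≡ 1 (mod 7): since gcd(11, 7) = 1, we get a unique residue mod 77.
    Write x = 3 + 11·t and substitute into x ≡ 1 (mod 7): 11·t ≡ 1 − 3 = -2 (mod 7).
    Reduce coefficients mod 7: 4·t ≡ 5 (mod 7).
    The inverse of 4 mod 7 is 2 (since 4·2 = 8 = 1·7 + 1), so t ≡ 2·5 = 10 ≡ 3 (mod 7).
    Then x = 3 + 11·3 = 36, valid modulo lcm(11, 7) = 77: x ≡ 36 (mod 77).
  Combine with x ≡ 6 (mod 9): since gcd(77, 9) = 1, we get a unique residue mod 693.
    Write x = 36 + 77·t and substitute into x ≡ 6 (mod 9): 77·t ≡ 6 − 36 = -30 (mod 9).
    Reduce coefficients mod 9: 5·t ≡ 6 (mod 9).
    The inverse of 5 mod 9 is 2 (since 5·2 = 10 = 1·9 + 1), so t ≡ 2·6 = 12 ≡ 3 (mod 9).
    Then x = 36 + 77·3 = 267, valid modulo lcm(77, 9) = 693: x ≡ 267 (mod 693).
Verify: 267 mod 11 = 3 ✓, 267 mod 7 = 1 ✓, 267 mod 9 = 6 ✓.

x ≡ 267 (mod 693).


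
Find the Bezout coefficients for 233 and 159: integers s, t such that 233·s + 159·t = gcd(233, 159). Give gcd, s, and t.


Euclidean algorithm on (233, 159) — divide until remainder is 0:
  233 = 1 · 159 + 74
  159 = 2 · 74 + 11
  74 = 6 · 11 + 8
  11 = 1 · 8 + 3
  8 = 2 · 3 + 2
  3 = 1 · 2 + 1
  2 = 2 · 1 + 0
gcd(233, 159) = 1.
Track Bezout coefficients alongside the remainders: start with r₀ = 233 = a·1 + b·0 (s = 1, t = 0) and r₁ = 159 = a·0 + b·1 (s = 0, t = 1); each new remainder r_{k+1} = r_{k-1} − q_k·r_k inherits s_{k+1} = s_{k-1} − q_k·s_k, t_{k+1} = t_{k-1} − q_k·t_k, so r_k = a·s_k + b·t_k at every step:
  q = 1: r = 74, s = 1 − 1·0 = 1, t = 0 − 1·1 = -1  (check: 233·1 + 159·(-1) = 74)
  q = 2: r = 11, s = 0 − 2·1 = -2, t = 1 − 2·(-1) = 3  (check: 233·(-2) + 159·3 = 11)
  q = 6: r = 8, s = 1 − 6·(-2) = 13, t = -1 − 6·3 = -19  (check: 233·13 + 159·(-19) = 8)
  q = 1: r = 3, s = -2 − 1·13 = -15, t = 3 − 1·(-19) = 22  (check: 233·(-15) + 159·22 = 3)
  q = 2: r = 2, s = 13 − 2·(-15) = 43, t = -19 − 2·22 = -63  (check: 233·43 + 159·(-63) = 2)
  q = 1: r = 1, s = -15 − 1·43 = -58, t = 22 − 1·(-63) = 85  (check: 233·(-58) + 159·85 = 1)
The row with r = 1 (the gcd) gives the Bezout coefficients s = -58, t = 85.
Result: 233 · (-58) + 159 · (85) = 1.

gcd(233, 159) = 1; s = -58, t = 85 (check: 233·(-58) + 159·85 = 1).


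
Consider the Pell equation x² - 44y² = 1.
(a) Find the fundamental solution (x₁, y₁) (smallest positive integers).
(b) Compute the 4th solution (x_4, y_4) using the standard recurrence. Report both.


Step 1: Find the fundamental solution (x₁, y₁) of x² - 44y² = 1.
  Expand √44 as a continued fraction. a₀ = ⌊√44⌋ = 6; iterate m_{k+1} = d_k·a_k − m_k, d_{k+1} = (44 − m_{k+1}²)/d_k, a_{k+1} = ⌊(a₀ + m_{k+1})/d_{k+1}⌋ (starting m₀ = 0, d₀ = 1), with convergents p_k = a_k·p_{k-1} + p_{k-2}, q_k = a_k·q_{k-1} + q_{k-2} (p₋₁ = 1, q₋₁ = 0):
  k = 0: a₀ = 6; p₀/q₀ = 6/1; p₀² − 44·q₀² = 36 − 44 = -8.
  k = 1: m = 6, d = 8, a = ⌊(6 + 6)/8⌋ = 1; p/q = (1·6 + 1)/(1·1 + 0) = 7/1; p² − 44·q² = 49 − 44 = 5.
  k = 2: m = 2, d = 5, a = ⌊(6 + 2)/5⌋ = 1; p/q = (1·7 + 6)/(1·1 + 1) = 13/2; p² − 44·q² = 169 − 176 = -7.
  k = 3: m = 3, d = 7, a = ⌊(6 + 3)/7⌋ = 1; p/q = (1·13 + 7)/(1·2 + 1) = 20/3; p² − 44·q² = 400 − 396 = 4.
  k = 4: m = 4, d = 4, a = ⌊(6 + 4)/4⌋ = 2; p/q = (2·20 + 13)/(2·3 + 2) = 53/8; p² − 44·q² = 2809 − 2816 = -7.
  k = 5: m = 4, d = 7, a = ⌊(6 + 4)/7⌋ = 1; p/q = (1·53 + 20)/(1·8 + 3) = 73/11; p² − 44·q² = 5329 − 5324 = 5.
  k = 6: m = 3, d = 5, a = ⌊(6 + 3)/5⌋ = 1; p/q = (1·73 + 53)/(1·11 + 8) = 126/19; p² − 44·q² = 15876 − 15884 = -8.
  k = 7: m = 2, d = 8, a = ⌊(6 + 2)/8⌋ = 1; p/q = (1·126 + 73)/(1·19 + 11) = 199/30; p² − 44·q² = 39601 − 39600 = 1.
  The first convergent with p² − 44·q² = 1 gives the fundamental solution (x₁, y₁) = (199, 30).
Step 2: Apply the recurrence (x_{n+1}, y_{n+1}) = (x₁x_n + 44y₁y_n, x₁y_n + y₁x_n) repeatedly.
  From (x_1, y_1) = (199, 30): x_2 = 199·199 + 44·30·30 = 79201; y_2 = 199·30 + 30·199 = 11940.
  From (x_2, y_2) = (79201, 11940): x_3 = 199·79201 + 44·30·11940 = 31521799; y_3 = 199·11940 + 30·79201 = 4752090.
  From (x_3, y_3) = (31521799, 4752090): x_4 = 199·31521799 + 44·30·4752090 = 12545596801; y_4 = 199·4752090 + 30·31521799 = 1891319880.
Step 3: Verify x_4² - 44·y_4² = 157391999093261433601 - 157391999093261433600 = 1 (should be 1). ✓

(x_1, y_1) = (199, 30); (x_4, y_4) = (12545596801, 1891319880).


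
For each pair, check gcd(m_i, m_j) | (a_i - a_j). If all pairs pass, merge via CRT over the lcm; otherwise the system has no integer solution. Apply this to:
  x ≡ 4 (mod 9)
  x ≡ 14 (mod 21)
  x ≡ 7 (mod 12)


Moduli 9, 21, 12 are not pairwise coprime, so CRT works modulo lcm(m_i) when all pairwise compatibility conditions hold.
Pairwise compatibility: gcd(m_i, m_j) must divide a_i - a_j for every pair.
Merge one congruence at a time:
  Start: x ≡ 4 (mod 9).
  Combine with x ≡ 14 (mod 21): gcd(9, 21) = 3, and 14 - 4 = 10 is NOT divisible by 3.
    ⇒ system is inconsistent (no integer solution).

No solution (the system is inconsistent).


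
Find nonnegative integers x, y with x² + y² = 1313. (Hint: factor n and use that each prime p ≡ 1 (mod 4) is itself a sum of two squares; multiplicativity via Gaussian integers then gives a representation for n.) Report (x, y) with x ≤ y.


Step 1: Factor n = 1313 = 13 · 101.
Step 2: Check the mod-4 condition on each prime factor: 13 ≡ 1 (mod 4), exponent 1; 101 ≡ 1 (mod 4), exponent 1.
All primes ≡ 3 (mod 4) appear to even exponent (or don't appear), so by the two-squares theorem n IS expressible as a sum of two squares.
Step 3: Build a representation. Here n = 13 · 101 is a product of primes ≡ 1 (mod 4). Each prime p ≡ 1 (mod 4) is itself a sum of two squares; find a² by testing p − a² for a perfect square:
  13: 13 − 1² = 12, 13 − 2² = 9 = 3² ⇒ 13 = 2² + 3².
  101: 101 − 1² = 100 = 10² ⇒ 101 = 1² + 10².
  Combine using the Brahmagupta–Fibonacci identity (a² + b²)(c² + d²) = (ac − bd)² + (ad + bc)² = (ac + bd)² + (ad − bc)²:
  13 · 101 = 1313: from (2² + 3²)(1² + 10²), take (2·1 − 3·10, 2·10 + 3·1) = (2 − 30, 20 + 3) = (-28, 23); dropping signs (only squares matter) gives (28, 23); check 28² + 23² = 784 + 529 = 1313 ✓.
Step 4: Order so x ≤ y and verify: 23² + 28² = 529 + 784 = 1313 = n. ✓

n = 1313 = 23² + 28² (one valid representation with x ≤ y).


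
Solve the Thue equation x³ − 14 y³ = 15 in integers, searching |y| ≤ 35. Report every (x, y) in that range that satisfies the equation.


The equation is x³ - 14y³ = 15. For fixed y, x³ = 14·y³ + 15, so a solution requires the RHS to be a perfect cube.
Strategy: iterate y from -35 to 35, compute RHS = 14·y³ + 15, and check whether it is a (positive or negative) perfect cube.
Check small values of y:
  y = 0: RHS = 15 is not a perfect cube.
  y = 1: RHS = 29 is not a perfect cube.
  y = -1: RHS = 1 = (1)³ ⇒ x = 1 works.
  y = 2: RHS = 127 is not a perfect cube.
  y = -2: RHS = -97 is not a perfect cube.
  y = 3: RHS = 393 is not a perfect cube.
  y = -3: RHS = -363 is not a perfect cube.
Continuing the search up to |y| = 35 finds no further solutions beyond those listed.
Collected solutions: (1, -1).

Solutions (with |y| ≤ 35): (1, -1).


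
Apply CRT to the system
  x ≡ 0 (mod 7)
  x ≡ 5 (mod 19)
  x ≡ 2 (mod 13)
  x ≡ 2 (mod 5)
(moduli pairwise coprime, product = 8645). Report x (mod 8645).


Product of moduli M = 7 · 19 · 13 · 5 = 8645.
Merge one congruence at a time:
  Start: x ≡ 0 (mod 7).
  Combine with x ≡ 5 (mod 19); new modulus lcm = 133.
    Write x = 0 + 7·t and substitute into x ≡ 5 (mod 19): 7·t ≡ 5 − 0 = 5 (mod 19).
    The inverse of 7 mod 19 is 11 (since 7·11 = 77 = 4·19 + 1), so t ≡ 11·5 = 55 ≡ 17 (mod 19).
    Then x = 0 + 7·17 = 119, valid modulo lcm(7, 19) = 133: x ≡ 119 (mod 133).
  Combine with x ≡ 2 (mod 13); new modulus lcm = 1729.
    Write x = 119 + 133·t and substitute into x ≡ 2 (mod 13): 133·t ≡ 2 − 119 = -117 (mod 13).
    Reduce coefficients mod 13: 3·t ≡ 0 (mod 13).
    The inverse of 3 mod 13 is 9 (since 3·9 = 27 = 2·13 + 1), so t ≡ 9·0 = 0 ≡ 0 (mod 13).
    Then x = 119 + 133·0 = 119, valid modulo lcm(133, 13) = 1729: x ≡ 119 (mod 1729).
  Combine with x ≡ 2 (mod 5); new modulus lcm = 8645.
    Write x = 119 + 1729·t and substitute into x ≡ 2 (mod 5): 1729·t ≡ 2 − 119 = -117 (mod 5).
    Reduce coefficients mod 5: 4·t ≡ 3 (mod 5).
    The inverse of 4 mod 5 is 4 (since 4·4 = 16 = 3·5 + 1), so t ≡ 4·3 = 12 ≡ 2 (mod 5).
    Then x = 119 + 1729·2 = 3577, valid modulo lcm(1729, 5) = 8645: x ≡ 3577 (mod 8645).
Verify against each original: 3577 mod 7 = 0, 3577 mod 19 = 5, 3577 mod 13 = 2, 3577 mod 5 = 2.

x ≡ 3577 (mod 8645).


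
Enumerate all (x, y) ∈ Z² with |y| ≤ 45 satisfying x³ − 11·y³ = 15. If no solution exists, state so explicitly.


The equation is x³ - 11y³ = 15. For fixed y, x³ = 11·y³ + 15, so a solution requires the RHS to be a perfect cube.
Strategy: iterate y from -45 to 45, compute RHS = 11·y³ + 15, and check whether it is a (positive or negative) perfect cube.
Check small values of y:
  y = 0: RHS = 15 is not a perfect cube.
  y = 1: RHS = 26 is not a perfect cube.
  y = -1: RHS = 4 is not a perfect cube.
  y = 2: RHS = 103 is not a perfect cube.
  y = -2: RHS = -73 is not a perfect cube.
  y = 3: RHS = 312 is not a perfect cube.
  y = -3: RHS = -282 is not a perfect cube.
Continuing the search up to |y| = 45 finds no solutions either.
No (x, y) in the scanned range satisfies the equation.

No integer solutions with |y| ≤ 45.


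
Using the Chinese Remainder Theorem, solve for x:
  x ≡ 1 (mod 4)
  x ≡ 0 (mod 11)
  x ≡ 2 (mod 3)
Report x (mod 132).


Moduli 4, 11, 3 are pairwise coprime; by CRT there is a unique solution modulo M = 4 · 11 · 3 = 132.
Solve pairwise, accumulating the modulus:
  Start with x ≡ 1 (mod 4).
  Combine with x ≡ 0 (mod 11): since gcd(4, 11) = 1, we get a unique residue mod 44.
    Write x = 1 + 4·t and substitute into x ≡ 0 (mod 11): 4·t ≡ 0 − 1 = -1 (mod 11).
    Reduce coefficients mod 11: 4·t ≡ 10 (mod 11).
    The inverse of 4 mod 11 is 3 (since 4·3 = 12 = 1·11 + 1), so t ≡ 3·10 = 30 ≡ 8 (mod 11).
    Then x = 1 + 4·8 = 33, valid modulo lcm(4, 11) = 44: x ≡ 33 (mod 44).
  Combine with x ≡ 2 (mod 3): since gcd(44, 3) = 1, we get a unique residue mod 132.
    Write x = 33 + 44·t and substitute into x ≡ 2 (mod 3): 44·t ≡ 2 − 33 = -31 (mod 3).
    Reduce coefficients mod 3: 2·t ≡ 2 (mod 3).
    The inverse of 2 mod 3 is 2 (since 2·2 = 4 = 1·3 + 1), so t ≡ 2·2 = 4 ≡ 1 (mod 3).
    Then x = 33 + 44·1 = 77, valid modulo lcm(44, 3) = 132: x ≡ 77 (mod 132).
Verify: 77 mod 4 = 1 ✓, 77 mod 11 = 0 ✓, 77 mod 3 = 2 ✓.

x ≡ 77 (mod 132).


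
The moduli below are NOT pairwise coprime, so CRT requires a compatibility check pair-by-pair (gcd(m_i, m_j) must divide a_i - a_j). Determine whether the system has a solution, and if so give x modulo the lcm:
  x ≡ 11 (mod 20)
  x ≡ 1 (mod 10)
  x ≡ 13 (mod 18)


Moduli 20, 10, 18 are not pairwise coprime, so CRT works modulo lcm(m_i) when all pairwise compatibility conditions hold.
Pairwise compatibility: gcd(m_i, m_j) must divide a_i - a_j for every pair.
Merge one congruence at a time:
  Start: x ≡ 11 (mod 20).
  Combine with x ≡ 1 (mod 10): gcd(20, 10) = 10; 1 - 11 = -10, which IS divisible by 10, so compatible.
    Write x = 11 + 20·t and substitute into x ≡ 1 (mod 10): 20·t ≡ 1 − 11 = -10 (mod 10).
    Divide the congruence (and modulus) by g = 10: 2·t ≡ -1 (mod 1).
    Modulo 1 every t works; take t = 0.
    Then x = 11 + 20·0 = 11, valid modulo lcm(20, 10) = 20: x ≡ 11 (mod 20).
  Combine with x ≡ 13 (mod 18): gcd(20, 18) = 2; 13 - 11 = 2, which IS divisible by 2, so compatible.
    Write x = 11 + 20·t and substitute into x ≡ 13 (mod 18): 20·t ≡ 13 − 11 = 2 (mod 18).
    Divide the congruence (and modulus) by g = 2: 10·t ≡ 1 (mod 9).
    Reduce coefficients mod 9: 1·t ≡ 1 (mod 9).
    So t ≡ 1 (mod 9).
    Then x = 11 + 20·1 = 31, valid modulo lcm(20, 18) = 180: x ≡ 31 (mod 180).
Verify: 31 mod 20 = 11, 31 mod 10 = 1, 31 mod 18 = 13.

x ≡ 31 (mod 180).


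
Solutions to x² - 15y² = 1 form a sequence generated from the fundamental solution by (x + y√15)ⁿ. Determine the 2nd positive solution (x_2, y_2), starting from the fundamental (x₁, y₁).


Step 1: Find the fundamental solution (x₁, y₁) of x² - 15y² = 1.
  Expand √15 as a continued fraction. a₀ = ⌊√15⌋ = 3; iterate m_{k+1} = d_k·a_k − m_k, d_{k+1} = (15 − m_{k+1}²)/d_k, a_{k+1} = ⌊(a₀ + m_{k+1})/d_{k+1}⌋ (starting m₀ = 0, d₀ = 1), with convergents p_k = a_k·p_{k-1} + p_{k-2}, q_k = a_k·q_{k-1} + q_{k-2} (p₋₁ = 1, q₋₁ = 0):
  k = 0: a₀ = 3; p₀/q₀ = 3/1; p₀² − 15·q₀² = 9 − 15 = -6.
  k = 1: m = 3, d = 6, a = ⌊(3 + 3)/6⌋ = 1; p/q = (1·3 + 1)/(1·1 + 0) = 4/1; p² − 15·q² = 16 − 15 = 1.
  The first convergent with p² − 15·q² = 1 gives the fundamental solution (x₁, y₁) = (4, 1).
Step 2: Apply the recurrence (x_{n+1}, y_{n+1}) = (x₁x_n + 15y₁y_n, x₁y_n + y₁x_n) repeatedly.
  From (x_1, y_1) = (4, 1): x_2 = 4·4 + 15·1·1 = 31; y_2 = 4·1 + 1·4 = 8.
Step 3: Verify x_2² - 15·y_2² = 961 - 960 = 1 (should be 1). ✓

(x_1, y_1) = (4, 1); (x_2, y_2) = (31, 8).


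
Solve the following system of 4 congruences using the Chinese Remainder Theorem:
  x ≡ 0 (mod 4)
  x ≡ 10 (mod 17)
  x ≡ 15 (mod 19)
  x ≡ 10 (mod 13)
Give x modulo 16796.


Product of moduli M = 4 · 17 · 19 · 13 = 16796.
Merge one congruence at a time:
  Start: x ≡ 0 (mod 4).
  Combine with x ≡ 10 (mod 17); new modulus lcm = 68.
    Write x = 0 + 4·t and substitute into x ≡ 10 (mod 17): 4·t ≡ 10 − 0 = 10 (mod 17).
    The inverse of 4 mod 17 is 13 (since 4·13 = 52 = 3·17 + 1), so t ≡ 13·10 = 130 ≡ 11 (mod 17).
    Then x = 0 + 4·11 = 44, valid modulo lcm(4, 17) = 68: x ≡ 44 (mod 68).
  Combine with x ≡ 15 (mod 19); new modulus lcm = 1292.
    Write x = 44 + 68·t and substitute into x ≡ 15 (mod 19): 68·t ≡ 15 − 44 = -29 (mod 19).
    Reduce coefficients mod 19: 11·t ≡ 9 (mod 19).
    The inverse of 11 mod 19 is 7 (since 11·7 = 77 = 4·19 + 1), so t ≡ 7·9 = 63 ≡ 6 (mod 19).
    Then x = 44 + 68·6 = 452, valid modulo lcm(68, 19) = 1292: x ≡ 452 (mod 1292).
  Combine with x ≡ 10 (mod 13); new modulus lcm = 16796.
    Write x = 452 + 1292·t and substitute into x ≡ 10 (mod 13): 1292·t ≡ 10 − 452 = -442 (mod 13).
    Reduce coefficients mod 13: 5·t ≡ 0 (mod 13).
    The inverse of 5 mod 13 is 8 (since 5·8 = 40 = 3·13 + 1), so t ≡ 8·0 = 0 ≡ 0 (mod 13).
    Then x = 452 + 1292·0 = 452, valid modulo lcm(1292, 13) = 16796: x ≡ 452 (mod 16796).
Verify against each original: 452 mod 4 = 0, 452 mod 17 = 10, 452 mod 19 = 15, 452 mod 13 = 10.

x ≡ 452 (mod 16796).


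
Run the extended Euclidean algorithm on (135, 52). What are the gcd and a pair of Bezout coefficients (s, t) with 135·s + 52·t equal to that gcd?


Euclidean algorithm on (135, 52) — divide until remainder is 0:
  135 = 2 · 52 + 31
  52 = 1 · 31 + 21
  31 = 1 · 21 + 10
  21 = 2 · 10 + 1
  10 = 10 · 1 + 0
gcd(135, 52) = 1.
Track Bezout coefficients alongside the remainders: start with r₀ = 135 = a·1 + b·0 (s = 1, t = 0) and r₁ = 52 = a·0 + b·1 (s = 0, t = 1); each new remainder r_{k+1} = r_{k-1} − q_k·r_k inherits s_{k+1} = s_{k-1} − q_k·s_k, t_{k+1} = t_{k-1} − q_k·t_k, so r_k = a·s_k + b·t_k at every step:
  q = 2: r = 31, s = 1 − 2·0 = 1, t = 0 − 2·1 = -2  (check: 135·1 + 52·(-2) = 31)
  q = 1: r = 21, s = 0 − 1·1 = -1, t = 1 − 1·(-2) = 3  (check: 135·(-1) + 52·3 = 21)
  q = 1: r = 10, s = 1 − 1·(-1) = 2, t = -2 − 1·3 = -5  (check: 135·2 + 52·(-5) = 10)
  q = 2: r = 1, s = -1 − 2·2 = -5, t = 3 − 2·(-5) = 13  (check: 135·(-5) + 52·13 = 1)
The row with r = 1 (the gcd) gives the Bezout coefficients s = -5, t = 13.
Result: 135 · (-5) + 52 · (13) = 1.

gcd(135, 52) = 1; s = -5, t = 13 (check: 135·(-5) + 52·13 = 1).


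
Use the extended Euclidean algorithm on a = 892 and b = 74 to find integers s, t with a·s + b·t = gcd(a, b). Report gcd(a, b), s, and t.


Euclidean algorithm on (892, 74) — divide until remainder is 0:
  892 = 12 · 74 + 4
  74 = 18 · 4 + 2
  4 = 2 · 2 + 0
gcd(892, 74) = 2.
Track Bezout coefficients alongside the remainders: start with r₀ = 892 = a·1 + b·0 (s = 1, t = 0) and r₁ = 74 = a·0 + b·1 (s = 0, t = 1); each new remainder r_{k+1} = r_{k-1} − q_k·r_k inherits s_{k+1} = s_{k-1} − q_k·s_k, t_{k+1} = t_{k-1} − q_k·t_k, so r_k = a·s_k + b·t_k at every step:
  q = 12: r = 4, s = 1 − 12·0 = 1, t = 0 − 12·1 = -12  (check: 892·1 + 74·(-12) = 4)
  q = 18: r = 2, s = 0 − 18·1 = -18, t = 1 − 18·(-12) = 217  (check: 892·(-18) + 74·217 = 2)
The row with r = 2 (the gcd) gives the Bezout coefficients s = -18, t = 217.
Result: 892 · (-18) + 74 · (217) = 2.

gcd(892, 74) = 2; s = -18, t = 217 (check: 892·(-18) + 74·217 = 2).
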